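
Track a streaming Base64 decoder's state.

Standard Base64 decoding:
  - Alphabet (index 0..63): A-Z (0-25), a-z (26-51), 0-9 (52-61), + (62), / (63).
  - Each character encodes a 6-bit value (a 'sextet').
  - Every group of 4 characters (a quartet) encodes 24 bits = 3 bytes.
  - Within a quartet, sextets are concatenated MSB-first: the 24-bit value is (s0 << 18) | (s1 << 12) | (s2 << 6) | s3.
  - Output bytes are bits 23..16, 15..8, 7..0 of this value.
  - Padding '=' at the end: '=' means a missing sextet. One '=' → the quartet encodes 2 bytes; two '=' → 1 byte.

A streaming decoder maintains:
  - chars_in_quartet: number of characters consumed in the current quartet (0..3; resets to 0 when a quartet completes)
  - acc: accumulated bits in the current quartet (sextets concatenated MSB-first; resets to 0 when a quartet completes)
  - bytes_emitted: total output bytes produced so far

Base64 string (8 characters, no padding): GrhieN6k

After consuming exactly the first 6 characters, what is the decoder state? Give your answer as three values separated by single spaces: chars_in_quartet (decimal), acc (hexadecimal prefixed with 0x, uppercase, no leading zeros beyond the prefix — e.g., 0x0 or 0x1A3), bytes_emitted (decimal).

After char 0 ('G'=6): chars_in_quartet=1 acc=0x6 bytes_emitted=0
After char 1 ('r'=43): chars_in_quartet=2 acc=0x1AB bytes_emitted=0
After char 2 ('h'=33): chars_in_quartet=3 acc=0x6AE1 bytes_emitted=0
After char 3 ('i'=34): chars_in_quartet=4 acc=0x1AB862 -> emit 1A B8 62, reset; bytes_emitted=3
After char 4 ('e'=30): chars_in_quartet=1 acc=0x1E bytes_emitted=3
After char 5 ('N'=13): chars_in_quartet=2 acc=0x78D bytes_emitted=3

Answer: 2 0x78D 3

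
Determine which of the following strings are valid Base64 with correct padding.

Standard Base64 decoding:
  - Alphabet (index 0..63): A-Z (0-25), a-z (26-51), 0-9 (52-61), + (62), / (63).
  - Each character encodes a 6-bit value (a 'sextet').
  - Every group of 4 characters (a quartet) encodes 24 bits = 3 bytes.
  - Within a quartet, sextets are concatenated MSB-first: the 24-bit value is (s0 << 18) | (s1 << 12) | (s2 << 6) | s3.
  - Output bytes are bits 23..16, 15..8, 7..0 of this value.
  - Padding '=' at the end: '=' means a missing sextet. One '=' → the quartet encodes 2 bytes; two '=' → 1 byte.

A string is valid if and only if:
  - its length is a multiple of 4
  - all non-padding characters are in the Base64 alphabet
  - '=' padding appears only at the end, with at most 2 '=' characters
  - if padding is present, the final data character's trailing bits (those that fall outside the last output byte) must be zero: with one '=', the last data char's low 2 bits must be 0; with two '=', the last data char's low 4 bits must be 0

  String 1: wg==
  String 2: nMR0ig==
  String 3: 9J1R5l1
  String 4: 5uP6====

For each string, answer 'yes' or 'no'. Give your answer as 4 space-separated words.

Answer: yes yes no no

Derivation:
String 1: 'wg==' → valid
String 2: 'nMR0ig==' → valid
String 3: '9J1R5l1' → invalid (len=7 not mult of 4)
String 4: '5uP6====' → invalid (4 pad chars (max 2))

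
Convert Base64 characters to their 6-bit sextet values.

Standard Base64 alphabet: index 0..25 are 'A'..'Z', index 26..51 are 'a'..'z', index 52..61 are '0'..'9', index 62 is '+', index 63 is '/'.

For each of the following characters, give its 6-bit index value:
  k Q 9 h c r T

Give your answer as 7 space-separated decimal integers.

Answer: 36 16 61 33 28 43 19

Derivation:
'k': a..z range, 26 + ord('k') − ord('a') = 36
'Q': A..Z range, ord('Q') − ord('A') = 16
'9': 0..9 range, 52 + ord('9') − ord('0') = 61
'h': a..z range, 26 + ord('h') − ord('a') = 33
'c': a..z range, 26 + ord('c') − ord('a') = 28
'r': a..z range, 26 + ord('r') − ord('a') = 43
'T': A..Z range, ord('T') − ord('A') = 19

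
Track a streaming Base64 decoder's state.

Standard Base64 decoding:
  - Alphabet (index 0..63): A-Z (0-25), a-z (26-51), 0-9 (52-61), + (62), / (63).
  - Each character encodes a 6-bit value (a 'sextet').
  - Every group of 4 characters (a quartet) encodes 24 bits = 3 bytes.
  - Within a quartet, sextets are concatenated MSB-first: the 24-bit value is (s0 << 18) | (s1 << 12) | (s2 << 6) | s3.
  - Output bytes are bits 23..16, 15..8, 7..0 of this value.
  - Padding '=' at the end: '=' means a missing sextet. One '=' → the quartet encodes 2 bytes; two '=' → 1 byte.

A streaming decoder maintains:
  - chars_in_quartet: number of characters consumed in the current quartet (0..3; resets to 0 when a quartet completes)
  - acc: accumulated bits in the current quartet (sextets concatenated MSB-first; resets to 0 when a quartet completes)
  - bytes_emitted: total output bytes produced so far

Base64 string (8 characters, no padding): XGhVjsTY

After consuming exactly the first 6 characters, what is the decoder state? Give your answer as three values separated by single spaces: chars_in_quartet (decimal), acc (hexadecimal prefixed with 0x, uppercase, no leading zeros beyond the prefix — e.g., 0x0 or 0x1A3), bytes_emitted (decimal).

Answer: 2 0x8EC 3

Derivation:
After char 0 ('X'=23): chars_in_quartet=1 acc=0x17 bytes_emitted=0
After char 1 ('G'=6): chars_in_quartet=2 acc=0x5C6 bytes_emitted=0
After char 2 ('h'=33): chars_in_quartet=3 acc=0x171A1 bytes_emitted=0
After char 3 ('V'=21): chars_in_quartet=4 acc=0x5C6855 -> emit 5C 68 55, reset; bytes_emitted=3
After char 4 ('j'=35): chars_in_quartet=1 acc=0x23 bytes_emitted=3
After char 5 ('s'=44): chars_in_quartet=2 acc=0x8EC bytes_emitted=3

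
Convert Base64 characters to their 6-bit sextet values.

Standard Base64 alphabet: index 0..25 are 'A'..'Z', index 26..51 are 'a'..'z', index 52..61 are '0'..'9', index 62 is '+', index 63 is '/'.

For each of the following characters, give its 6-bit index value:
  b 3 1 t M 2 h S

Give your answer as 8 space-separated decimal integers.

'b': a..z range, 26 + ord('b') − ord('a') = 27
'3': 0..9 range, 52 + ord('3') − ord('0') = 55
'1': 0..9 range, 52 + ord('1') − ord('0') = 53
't': a..z range, 26 + ord('t') − ord('a') = 45
'M': A..Z range, ord('M') − ord('A') = 12
'2': 0..9 range, 52 + ord('2') − ord('0') = 54
'h': a..z range, 26 + ord('h') − ord('a') = 33
'S': A..Z range, ord('S') − ord('A') = 18

Answer: 27 55 53 45 12 54 33 18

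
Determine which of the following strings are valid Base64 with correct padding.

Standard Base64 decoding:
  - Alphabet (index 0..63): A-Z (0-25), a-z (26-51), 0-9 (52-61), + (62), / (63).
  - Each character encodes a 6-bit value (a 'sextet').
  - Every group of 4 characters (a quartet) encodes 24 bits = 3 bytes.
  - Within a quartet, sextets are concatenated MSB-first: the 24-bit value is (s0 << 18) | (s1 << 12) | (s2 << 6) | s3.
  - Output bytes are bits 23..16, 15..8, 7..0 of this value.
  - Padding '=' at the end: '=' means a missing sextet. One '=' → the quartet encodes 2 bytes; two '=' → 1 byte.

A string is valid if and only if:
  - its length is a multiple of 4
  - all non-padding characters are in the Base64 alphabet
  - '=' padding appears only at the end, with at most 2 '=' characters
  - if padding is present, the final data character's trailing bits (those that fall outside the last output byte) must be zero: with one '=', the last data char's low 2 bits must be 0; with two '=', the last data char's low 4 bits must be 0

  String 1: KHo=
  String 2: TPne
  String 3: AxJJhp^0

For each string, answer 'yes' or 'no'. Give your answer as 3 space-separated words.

Answer: yes yes no

Derivation:
String 1: 'KHo=' → valid
String 2: 'TPne' → valid
String 3: 'AxJJhp^0' → invalid (bad char(s): ['^'])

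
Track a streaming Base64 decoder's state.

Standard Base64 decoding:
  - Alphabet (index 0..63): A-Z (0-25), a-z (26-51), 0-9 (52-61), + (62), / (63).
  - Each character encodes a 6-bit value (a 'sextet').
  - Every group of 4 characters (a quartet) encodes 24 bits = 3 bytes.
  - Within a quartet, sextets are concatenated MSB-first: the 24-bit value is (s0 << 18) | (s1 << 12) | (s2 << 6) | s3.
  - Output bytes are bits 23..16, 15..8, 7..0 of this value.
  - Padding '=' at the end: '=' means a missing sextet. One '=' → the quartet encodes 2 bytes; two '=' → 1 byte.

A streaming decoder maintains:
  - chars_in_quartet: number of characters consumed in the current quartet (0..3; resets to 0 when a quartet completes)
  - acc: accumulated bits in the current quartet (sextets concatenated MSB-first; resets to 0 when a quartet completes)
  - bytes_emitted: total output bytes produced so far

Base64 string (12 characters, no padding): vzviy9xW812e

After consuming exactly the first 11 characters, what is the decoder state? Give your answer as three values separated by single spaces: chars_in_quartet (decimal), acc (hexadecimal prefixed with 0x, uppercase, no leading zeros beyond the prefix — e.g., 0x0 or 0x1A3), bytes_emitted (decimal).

After char 0 ('v'=47): chars_in_quartet=1 acc=0x2F bytes_emitted=0
After char 1 ('z'=51): chars_in_quartet=2 acc=0xBF3 bytes_emitted=0
After char 2 ('v'=47): chars_in_quartet=3 acc=0x2FCEF bytes_emitted=0
After char 3 ('i'=34): chars_in_quartet=4 acc=0xBF3BE2 -> emit BF 3B E2, reset; bytes_emitted=3
After char 4 ('y'=50): chars_in_quartet=1 acc=0x32 bytes_emitted=3
After char 5 ('9'=61): chars_in_quartet=2 acc=0xCBD bytes_emitted=3
After char 6 ('x'=49): chars_in_quartet=3 acc=0x32F71 bytes_emitted=3
After char 7 ('W'=22): chars_in_quartet=4 acc=0xCBDC56 -> emit CB DC 56, reset; bytes_emitted=6
After char 8 ('8'=60): chars_in_quartet=1 acc=0x3C bytes_emitted=6
After char 9 ('1'=53): chars_in_quartet=2 acc=0xF35 bytes_emitted=6
After char 10 ('2'=54): chars_in_quartet=3 acc=0x3CD76 bytes_emitted=6

Answer: 3 0x3CD76 6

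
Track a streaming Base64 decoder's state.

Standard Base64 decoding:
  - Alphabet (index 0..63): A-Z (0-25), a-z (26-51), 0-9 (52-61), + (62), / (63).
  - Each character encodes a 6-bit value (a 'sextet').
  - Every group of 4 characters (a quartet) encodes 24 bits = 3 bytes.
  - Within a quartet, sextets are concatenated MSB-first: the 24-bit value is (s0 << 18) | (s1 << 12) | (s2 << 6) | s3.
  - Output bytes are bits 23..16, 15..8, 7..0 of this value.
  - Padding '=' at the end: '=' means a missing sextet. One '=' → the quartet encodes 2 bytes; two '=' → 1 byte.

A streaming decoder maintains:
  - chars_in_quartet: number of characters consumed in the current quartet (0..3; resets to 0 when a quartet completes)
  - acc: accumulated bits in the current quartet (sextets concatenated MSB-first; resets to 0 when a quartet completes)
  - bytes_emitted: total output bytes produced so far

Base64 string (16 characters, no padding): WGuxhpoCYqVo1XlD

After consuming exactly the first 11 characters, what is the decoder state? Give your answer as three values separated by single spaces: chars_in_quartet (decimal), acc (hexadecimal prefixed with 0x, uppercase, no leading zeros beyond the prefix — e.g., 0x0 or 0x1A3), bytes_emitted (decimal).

Answer: 3 0x18A95 6

Derivation:
After char 0 ('W'=22): chars_in_quartet=1 acc=0x16 bytes_emitted=0
After char 1 ('G'=6): chars_in_quartet=2 acc=0x586 bytes_emitted=0
After char 2 ('u'=46): chars_in_quartet=3 acc=0x161AE bytes_emitted=0
After char 3 ('x'=49): chars_in_quartet=4 acc=0x586BB1 -> emit 58 6B B1, reset; bytes_emitted=3
After char 4 ('h'=33): chars_in_quartet=1 acc=0x21 bytes_emitted=3
After char 5 ('p'=41): chars_in_quartet=2 acc=0x869 bytes_emitted=3
After char 6 ('o'=40): chars_in_quartet=3 acc=0x21A68 bytes_emitted=3
After char 7 ('C'=2): chars_in_quartet=4 acc=0x869A02 -> emit 86 9A 02, reset; bytes_emitted=6
After char 8 ('Y'=24): chars_in_quartet=1 acc=0x18 bytes_emitted=6
After char 9 ('q'=42): chars_in_quartet=2 acc=0x62A bytes_emitted=6
After char 10 ('V'=21): chars_in_quartet=3 acc=0x18A95 bytes_emitted=6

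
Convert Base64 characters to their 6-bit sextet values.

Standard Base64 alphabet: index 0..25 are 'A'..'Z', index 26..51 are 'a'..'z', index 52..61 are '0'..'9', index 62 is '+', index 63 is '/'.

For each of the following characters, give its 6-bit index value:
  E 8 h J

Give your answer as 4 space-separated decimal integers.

Answer: 4 60 33 9

Derivation:
'E': A..Z range, ord('E') − ord('A') = 4
'8': 0..9 range, 52 + ord('8') − ord('0') = 60
'h': a..z range, 26 + ord('h') − ord('a') = 33
'J': A..Z range, ord('J') − ord('A') = 9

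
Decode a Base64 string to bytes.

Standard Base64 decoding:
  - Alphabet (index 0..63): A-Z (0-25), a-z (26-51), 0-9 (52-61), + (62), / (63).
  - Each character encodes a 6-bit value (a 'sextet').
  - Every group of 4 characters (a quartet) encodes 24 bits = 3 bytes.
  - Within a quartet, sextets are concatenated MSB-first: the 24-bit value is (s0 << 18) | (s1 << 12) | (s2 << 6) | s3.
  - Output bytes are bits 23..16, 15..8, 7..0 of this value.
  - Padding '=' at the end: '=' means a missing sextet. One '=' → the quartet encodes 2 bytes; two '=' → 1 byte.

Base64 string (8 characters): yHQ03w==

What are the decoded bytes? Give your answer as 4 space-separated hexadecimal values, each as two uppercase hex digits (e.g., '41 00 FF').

After char 0 ('y'=50): chars_in_quartet=1 acc=0x32 bytes_emitted=0
After char 1 ('H'=7): chars_in_quartet=2 acc=0xC87 bytes_emitted=0
After char 2 ('Q'=16): chars_in_quartet=3 acc=0x321D0 bytes_emitted=0
After char 3 ('0'=52): chars_in_quartet=4 acc=0xC87434 -> emit C8 74 34, reset; bytes_emitted=3
After char 4 ('3'=55): chars_in_quartet=1 acc=0x37 bytes_emitted=3
After char 5 ('w'=48): chars_in_quartet=2 acc=0xDF0 bytes_emitted=3
Padding '==': partial quartet acc=0xDF0 -> emit DF; bytes_emitted=4

Answer: C8 74 34 DF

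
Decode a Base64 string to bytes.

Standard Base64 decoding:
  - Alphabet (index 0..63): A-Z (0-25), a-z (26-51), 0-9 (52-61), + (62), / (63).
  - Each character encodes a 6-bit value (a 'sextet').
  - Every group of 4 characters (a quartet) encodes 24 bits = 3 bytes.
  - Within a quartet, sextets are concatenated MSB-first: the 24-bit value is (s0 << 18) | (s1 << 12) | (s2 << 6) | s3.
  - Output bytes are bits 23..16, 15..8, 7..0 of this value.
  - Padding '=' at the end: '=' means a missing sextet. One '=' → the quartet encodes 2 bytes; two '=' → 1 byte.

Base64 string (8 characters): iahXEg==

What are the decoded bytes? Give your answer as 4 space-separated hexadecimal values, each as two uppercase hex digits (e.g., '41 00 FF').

After char 0 ('i'=34): chars_in_quartet=1 acc=0x22 bytes_emitted=0
After char 1 ('a'=26): chars_in_quartet=2 acc=0x89A bytes_emitted=0
After char 2 ('h'=33): chars_in_quartet=3 acc=0x226A1 bytes_emitted=0
After char 3 ('X'=23): chars_in_quartet=4 acc=0x89A857 -> emit 89 A8 57, reset; bytes_emitted=3
After char 4 ('E'=4): chars_in_quartet=1 acc=0x4 bytes_emitted=3
After char 5 ('g'=32): chars_in_quartet=2 acc=0x120 bytes_emitted=3
Padding '==': partial quartet acc=0x120 -> emit 12; bytes_emitted=4

Answer: 89 A8 57 12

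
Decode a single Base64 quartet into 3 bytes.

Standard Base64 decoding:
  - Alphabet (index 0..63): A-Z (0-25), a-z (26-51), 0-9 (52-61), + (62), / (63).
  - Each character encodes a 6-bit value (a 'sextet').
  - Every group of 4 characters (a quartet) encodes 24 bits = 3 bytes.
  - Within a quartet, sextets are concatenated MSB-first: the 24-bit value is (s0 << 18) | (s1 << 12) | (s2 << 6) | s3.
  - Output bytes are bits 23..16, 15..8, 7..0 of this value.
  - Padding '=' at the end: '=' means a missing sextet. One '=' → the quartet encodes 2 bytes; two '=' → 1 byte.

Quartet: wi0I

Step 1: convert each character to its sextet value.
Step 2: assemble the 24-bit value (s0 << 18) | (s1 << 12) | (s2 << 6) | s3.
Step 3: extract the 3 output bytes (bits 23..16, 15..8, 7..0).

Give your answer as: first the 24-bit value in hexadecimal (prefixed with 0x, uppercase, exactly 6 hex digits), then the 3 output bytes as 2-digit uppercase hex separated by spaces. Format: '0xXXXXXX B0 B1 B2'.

Answer: 0xC22D08 C2 2D 08

Derivation:
Sextets: w=48, i=34, 0=52, I=8
24-bit: (48<<18) | (34<<12) | (52<<6) | 8
      = 0xC00000 | 0x022000 | 0x000D00 | 0x000008
      = 0xC22D08
Bytes: (v>>16)&0xFF=C2, (v>>8)&0xFF=2D, v&0xFF=08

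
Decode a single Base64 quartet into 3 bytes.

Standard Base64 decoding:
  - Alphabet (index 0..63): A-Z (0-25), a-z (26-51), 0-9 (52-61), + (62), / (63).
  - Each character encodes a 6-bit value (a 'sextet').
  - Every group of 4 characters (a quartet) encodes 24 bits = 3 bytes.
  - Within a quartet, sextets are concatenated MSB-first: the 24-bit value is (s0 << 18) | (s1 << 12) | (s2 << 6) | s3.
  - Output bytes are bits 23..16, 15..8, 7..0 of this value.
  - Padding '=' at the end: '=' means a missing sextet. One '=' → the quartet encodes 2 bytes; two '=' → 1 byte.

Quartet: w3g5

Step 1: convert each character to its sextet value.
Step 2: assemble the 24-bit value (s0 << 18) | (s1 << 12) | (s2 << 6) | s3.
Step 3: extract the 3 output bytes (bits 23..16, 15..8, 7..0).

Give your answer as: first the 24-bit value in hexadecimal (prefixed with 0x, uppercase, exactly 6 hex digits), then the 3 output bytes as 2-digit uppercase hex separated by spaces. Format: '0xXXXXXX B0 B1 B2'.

Sextets: w=48, 3=55, g=32, 5=57
24-bit: (48<<18) | (55<<12) | (32<<6) | 57
      = 0xC00000 | 0x037000 | 0x000800 | 0x000039
      = 0xC37839
Bytes: (v>>16)&0xFF=C3, (v>>8)&0xFF=78, v&0xFF=39

Answer: 0xC37839 C3 78 39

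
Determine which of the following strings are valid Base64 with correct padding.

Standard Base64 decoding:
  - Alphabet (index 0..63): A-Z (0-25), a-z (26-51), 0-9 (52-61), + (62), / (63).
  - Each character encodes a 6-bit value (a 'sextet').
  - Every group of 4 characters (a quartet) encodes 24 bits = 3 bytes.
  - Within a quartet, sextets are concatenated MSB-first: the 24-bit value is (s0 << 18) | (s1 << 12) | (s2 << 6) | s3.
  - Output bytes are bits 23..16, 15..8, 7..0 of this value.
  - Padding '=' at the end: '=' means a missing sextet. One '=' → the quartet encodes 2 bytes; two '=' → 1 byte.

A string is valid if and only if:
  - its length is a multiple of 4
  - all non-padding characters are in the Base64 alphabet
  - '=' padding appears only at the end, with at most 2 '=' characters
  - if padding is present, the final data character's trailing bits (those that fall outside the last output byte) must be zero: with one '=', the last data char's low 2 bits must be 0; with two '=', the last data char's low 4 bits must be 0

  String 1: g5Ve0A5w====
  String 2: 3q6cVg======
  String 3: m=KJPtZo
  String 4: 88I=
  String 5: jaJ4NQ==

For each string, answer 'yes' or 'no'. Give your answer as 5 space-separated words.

String 1: 'g5Ve0A5w====' → invalid (4 pad chars (max 2))
String 2: '3q6cVg======' → invalid (6 pad chars (max 2))
String 3: 'm=KJPtZo' → invalid (bad char(s): ['=']; '=' in middle)
String 4: '88I=' → valid
String 5: 'jaJ4NQ==' → valid

Answer: no no no yes yes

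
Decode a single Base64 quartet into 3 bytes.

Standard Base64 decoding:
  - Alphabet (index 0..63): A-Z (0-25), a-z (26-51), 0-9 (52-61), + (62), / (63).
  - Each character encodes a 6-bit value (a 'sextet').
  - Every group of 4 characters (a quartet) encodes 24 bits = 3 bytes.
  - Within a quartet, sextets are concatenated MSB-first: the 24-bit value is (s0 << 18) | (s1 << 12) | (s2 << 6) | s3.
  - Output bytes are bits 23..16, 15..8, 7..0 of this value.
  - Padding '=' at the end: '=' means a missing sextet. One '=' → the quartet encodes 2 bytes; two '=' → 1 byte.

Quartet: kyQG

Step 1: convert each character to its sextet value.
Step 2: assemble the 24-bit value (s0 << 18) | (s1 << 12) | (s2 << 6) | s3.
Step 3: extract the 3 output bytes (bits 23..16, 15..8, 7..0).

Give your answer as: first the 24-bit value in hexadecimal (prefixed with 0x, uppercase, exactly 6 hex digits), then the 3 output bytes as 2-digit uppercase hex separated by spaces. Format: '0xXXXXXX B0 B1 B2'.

Answer: 0x932406 93 24 06

Derivation:
Sextets: k=36, y=50, Q=16, G=6
24-bit: (36<<18) | (50<<12) | (16<<6) | 6
      = 0x900000 | 0x032000 | 0x000400 | 0x000006
      = 0x932406
Bytes: (v>>16)&0xFF=93, (v>>8)&0xFF=24, v&0xFF=06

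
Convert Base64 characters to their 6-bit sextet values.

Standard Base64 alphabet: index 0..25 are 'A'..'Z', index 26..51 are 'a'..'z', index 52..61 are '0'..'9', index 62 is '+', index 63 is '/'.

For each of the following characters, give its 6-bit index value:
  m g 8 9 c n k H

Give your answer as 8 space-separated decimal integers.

'm': a..z range, 26 + ord('m') − ord('a') = 38
'g': a..z range, 26 + ord('g') − ord('a') = 32
'8': 0..9 range, 52 + ord('8') − ord('0') = 60
'9': 0..9 range, 52 + ord('9') − ord('0') = 61
'c': a..z range, 26 + ord('c') − ord('a') = 28
'n': a..z range, 26 + ord('n') − ord('a') = 39
'k': a..z range, 26 + ord('k') − ord('a') = 36
'H': A..Z range, ord('H') − ord('A') = 7

Answer: 38 32 60 61 28 39 36 7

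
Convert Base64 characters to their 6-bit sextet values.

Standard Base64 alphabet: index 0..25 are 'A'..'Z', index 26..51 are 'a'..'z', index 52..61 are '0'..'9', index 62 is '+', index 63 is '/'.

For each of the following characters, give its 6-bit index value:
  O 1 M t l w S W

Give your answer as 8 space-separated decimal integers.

'O': A..Z range, ord('O') − ord('A') = 14
'1': 0..9 range, 52 + ord('1') − ord('0') = 53
'M': A..Z range, ord('M') − ord('A') = 12
't': a..z range, 26 + ord('t') − ord('a') = 45
'l': a..z range, 26 + ord('l') − ord('a') = 37
'w': a..z range, 26 + ord('w') − ord('a') = 48
'S': A..Z range, ord('S') − ord('A') = 18
'W': A..Z range, ord('W') − ord('A') = 22

Answer: 14 53 12 45 37 48 18 22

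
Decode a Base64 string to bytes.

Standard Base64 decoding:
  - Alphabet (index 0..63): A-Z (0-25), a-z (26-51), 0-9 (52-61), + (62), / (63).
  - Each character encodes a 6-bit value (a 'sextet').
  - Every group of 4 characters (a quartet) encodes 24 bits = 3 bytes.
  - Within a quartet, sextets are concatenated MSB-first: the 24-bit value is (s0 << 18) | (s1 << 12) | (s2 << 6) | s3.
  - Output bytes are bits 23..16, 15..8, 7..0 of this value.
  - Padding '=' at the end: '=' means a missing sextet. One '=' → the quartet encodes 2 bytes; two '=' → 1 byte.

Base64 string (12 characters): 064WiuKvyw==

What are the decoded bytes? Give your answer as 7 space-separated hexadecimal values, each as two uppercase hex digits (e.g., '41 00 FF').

After char 0 ('0'=52): chars_in_quartet=1 acc=0x34 bytes_emitted=0
After char 1 ('6'=58): chars_in_quartet=2 acc=0xD3A bytes_emitted=0
After char 2 ('4'=56): chars_in_quartet=3 acc=0x34EB8 bytes_emitted=0
After char 3 ('W'=22): chars_in_quartet=4 acc=0xD3AE16 -> emit D3 AE 16, reset; bytes_emitted=3
After char 4 ('i'=34): chars_in_quartet=1 acc=0x22 bytes_emitted=3
After char 5 ('u'=46): chars_in_quartet=2 acc=0x8AE bytes_emitted=3
After char 6 ('K'=10): chars_in_quartet=3 acc=0x22B8A bytes_emitted=3
After char 7 ('v'=47): chars_in_quartet=4 acc=0x8AE2AF -> emit 8A E2 AF, reset; bytes_emitted=6
After char 8 ('y'=50): chars_in_quartet=1 acc=0x32 bytes_emitted=6
After char 9 ('w'=48): chars_in_quartet=2 acc=0xCB0 bytes_emitted=6
Padding '==': partial quartet acc=0xCB0 -> emit CB; bytes_emitted=7

Answer: D3 AE 16 8A E2 AF CB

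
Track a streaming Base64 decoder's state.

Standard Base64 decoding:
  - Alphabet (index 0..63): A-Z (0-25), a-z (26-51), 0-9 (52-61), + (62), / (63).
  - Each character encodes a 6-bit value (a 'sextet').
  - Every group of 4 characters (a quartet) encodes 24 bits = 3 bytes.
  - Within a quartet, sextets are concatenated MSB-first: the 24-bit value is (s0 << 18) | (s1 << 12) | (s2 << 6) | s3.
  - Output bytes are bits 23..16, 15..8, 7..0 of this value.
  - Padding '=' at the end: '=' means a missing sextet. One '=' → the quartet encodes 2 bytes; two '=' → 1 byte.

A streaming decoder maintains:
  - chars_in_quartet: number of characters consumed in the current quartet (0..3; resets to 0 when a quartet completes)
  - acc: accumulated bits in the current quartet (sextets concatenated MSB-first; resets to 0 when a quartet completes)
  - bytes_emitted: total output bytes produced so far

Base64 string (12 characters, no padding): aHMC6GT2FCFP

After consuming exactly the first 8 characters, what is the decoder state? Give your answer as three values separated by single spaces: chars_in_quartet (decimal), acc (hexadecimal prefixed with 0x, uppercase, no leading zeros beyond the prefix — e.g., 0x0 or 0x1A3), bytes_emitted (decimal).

After char 0 ('a'=26): chars_in_quartet=1 acc=0x1A bytes_emitted=0
After char 1 ('H'=7): chars_in_quartet=2 acc=0x687 bytes_emitted=0
After char 2 ('M'=12): chars_in_quartet=3 acc=0x1A1CC bytes_emitted=0
After char 3 ('C'=2): chars_in_quartet=4 acc=0x687302 -> emit 68 73 02, reset; bytes_emitted=3
After char 4 ('6'=58): chars_in_quartet=1 acc=0x3A bytes_emitted=3
After char 5 ('G'=6): chars_in_quartet=2 acc=0xE86 bytes_emitted=3
After char 6 ('T'=19): chars_in_quartet=3 acc=0x3A193 bytes_emitted=3
After char 7 ('2'=54): chars_in_quartet=4 acc=0xE864F6 -> emit E8 64 F6, reset; bytes_emitted=6

Answer: 0 0x0 6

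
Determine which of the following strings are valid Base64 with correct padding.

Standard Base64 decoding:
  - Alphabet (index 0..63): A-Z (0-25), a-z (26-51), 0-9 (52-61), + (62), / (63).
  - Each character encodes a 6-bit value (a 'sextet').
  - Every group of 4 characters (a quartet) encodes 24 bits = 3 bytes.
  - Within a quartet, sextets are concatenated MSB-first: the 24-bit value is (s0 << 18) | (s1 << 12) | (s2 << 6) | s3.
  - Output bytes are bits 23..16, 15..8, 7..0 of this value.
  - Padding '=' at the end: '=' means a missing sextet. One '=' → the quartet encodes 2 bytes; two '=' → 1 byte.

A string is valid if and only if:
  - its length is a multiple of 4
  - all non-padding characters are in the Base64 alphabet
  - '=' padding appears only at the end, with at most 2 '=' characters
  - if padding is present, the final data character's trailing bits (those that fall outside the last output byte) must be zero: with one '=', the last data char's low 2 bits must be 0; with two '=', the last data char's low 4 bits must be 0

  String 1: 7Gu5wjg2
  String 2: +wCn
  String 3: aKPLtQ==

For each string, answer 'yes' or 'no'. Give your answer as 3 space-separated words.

String 1: '7Gu5wjg2' → valid
String 2: '+wCn' → valid
String 3: 'aKPLtQ==' → valid

Answer: yes yes yes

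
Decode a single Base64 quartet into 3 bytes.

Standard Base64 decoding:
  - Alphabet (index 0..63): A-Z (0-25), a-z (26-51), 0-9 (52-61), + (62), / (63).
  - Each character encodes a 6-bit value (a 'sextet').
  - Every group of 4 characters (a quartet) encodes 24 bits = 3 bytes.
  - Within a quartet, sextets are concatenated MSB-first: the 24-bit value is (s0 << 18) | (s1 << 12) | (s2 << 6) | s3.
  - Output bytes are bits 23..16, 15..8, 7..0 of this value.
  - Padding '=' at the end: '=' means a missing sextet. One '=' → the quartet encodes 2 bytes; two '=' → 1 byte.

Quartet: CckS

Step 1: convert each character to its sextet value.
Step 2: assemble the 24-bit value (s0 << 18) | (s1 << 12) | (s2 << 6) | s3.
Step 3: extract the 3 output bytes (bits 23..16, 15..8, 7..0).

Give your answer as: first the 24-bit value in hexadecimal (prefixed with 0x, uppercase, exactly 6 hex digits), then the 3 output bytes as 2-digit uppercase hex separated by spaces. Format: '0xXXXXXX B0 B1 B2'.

Answer: 0x09C912 09 C9 12

Derivation:
Sextets: C=2, c=28, k=36, S=18
24-bit: (2<<18) | (28<<12) | (36<<6) | 18
      = 0x080000 | 0x01C000 | 0x000900 | 0x000012
      = 0x09C912
Bytes: (v>>16)&0xFF=09, (v>>8)&0xFF=C9, v&0xFF=12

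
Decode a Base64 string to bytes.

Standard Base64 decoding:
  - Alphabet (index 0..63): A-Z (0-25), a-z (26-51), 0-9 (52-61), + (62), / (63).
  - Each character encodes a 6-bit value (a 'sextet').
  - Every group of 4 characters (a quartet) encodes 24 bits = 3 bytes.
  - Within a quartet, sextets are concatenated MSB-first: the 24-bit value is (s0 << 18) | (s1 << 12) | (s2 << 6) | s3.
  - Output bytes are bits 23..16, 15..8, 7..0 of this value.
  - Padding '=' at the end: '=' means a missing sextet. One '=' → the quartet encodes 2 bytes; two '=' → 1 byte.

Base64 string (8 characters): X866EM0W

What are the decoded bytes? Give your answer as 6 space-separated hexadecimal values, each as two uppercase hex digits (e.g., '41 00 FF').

Answer: 5F CE BA 10 CD 16

Derivation:
After char 0 ('X'=23): chars_in_quartet=1 acc=0x17 bytes_emitted=0
After char 1 ('8'=60): chars_in_quartet=2 acc=0x5FC bytes_emitted=0
After char 2 ('6'=58): chars_in_quartet=3 acc=0x17F3A bytes_emitted=0
After char 3 ('6'=58): chars_in_quartet=4 acc=0x5FCEBA -> emit 5F CE BA, reset; bytes_emitted=3
After char 4 ('E'=4): chars_in_quartet=1 acc=0x4 bytes_emitted=3
After char 5 ('M'=12): chars_in_quartet=2 acc=0x10C bytes_emitted=3
After char 6 ('0'=52): chars_in_quartet=3 acc=0x4334 bytes_emitted=3
After char 7 ('W'=22): chars_in_quartet=4 acc=0x10CD16 -> emit 10 CD 16, reset; bytes_emitted=6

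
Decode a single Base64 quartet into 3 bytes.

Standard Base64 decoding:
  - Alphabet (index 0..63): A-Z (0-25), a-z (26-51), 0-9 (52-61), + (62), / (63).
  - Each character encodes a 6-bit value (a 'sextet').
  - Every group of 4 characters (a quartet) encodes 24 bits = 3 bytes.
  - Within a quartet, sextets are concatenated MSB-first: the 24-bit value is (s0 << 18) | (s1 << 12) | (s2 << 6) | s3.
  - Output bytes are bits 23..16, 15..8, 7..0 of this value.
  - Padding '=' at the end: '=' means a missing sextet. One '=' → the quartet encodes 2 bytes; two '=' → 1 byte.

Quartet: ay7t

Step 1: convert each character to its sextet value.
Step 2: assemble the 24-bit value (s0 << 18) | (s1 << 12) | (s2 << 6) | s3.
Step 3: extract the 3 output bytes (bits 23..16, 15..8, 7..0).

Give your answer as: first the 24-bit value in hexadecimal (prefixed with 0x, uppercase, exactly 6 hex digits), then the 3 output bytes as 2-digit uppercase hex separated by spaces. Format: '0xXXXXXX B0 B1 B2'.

Answer: 0x6B2EED 6B 2E ED

Derivation:
Sextets: a=26, y=50, 7=59, t=45
24-bit: (26<<18) | (50<<12) | (59<<6) | 45
      = 0x680000 | 0x032000 | 0x000EC0 | 0x00002D
      = 0x6B2EED
Bytes: (v>>16)&0xFF=6B, (v>>8)&0xFF=2E, v&0xFF=ED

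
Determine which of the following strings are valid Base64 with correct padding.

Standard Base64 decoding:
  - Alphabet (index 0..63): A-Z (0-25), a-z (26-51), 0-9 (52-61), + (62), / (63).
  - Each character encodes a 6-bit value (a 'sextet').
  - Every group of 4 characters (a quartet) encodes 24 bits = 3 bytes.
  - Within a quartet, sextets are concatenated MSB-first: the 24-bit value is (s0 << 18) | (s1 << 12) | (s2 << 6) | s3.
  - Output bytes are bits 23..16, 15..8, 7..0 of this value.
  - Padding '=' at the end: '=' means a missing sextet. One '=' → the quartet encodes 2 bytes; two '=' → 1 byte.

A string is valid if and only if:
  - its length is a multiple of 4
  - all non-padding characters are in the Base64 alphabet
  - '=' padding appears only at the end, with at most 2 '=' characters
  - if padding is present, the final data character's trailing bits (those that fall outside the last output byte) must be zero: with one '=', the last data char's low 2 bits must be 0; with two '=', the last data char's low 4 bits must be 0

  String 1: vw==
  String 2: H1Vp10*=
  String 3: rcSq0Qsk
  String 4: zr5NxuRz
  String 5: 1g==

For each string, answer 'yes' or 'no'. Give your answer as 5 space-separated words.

Answer: yes no yes yes yes

Derivation:
String 1: 'vw==' → valid
String 2: 'H1Vp10*=' → invalid (bad char(s): ['*'])
String 3: 'rcSq0Qsk' → valid
String 4: 'zr5NxuRz' → valid
String 5: '1g==' → valid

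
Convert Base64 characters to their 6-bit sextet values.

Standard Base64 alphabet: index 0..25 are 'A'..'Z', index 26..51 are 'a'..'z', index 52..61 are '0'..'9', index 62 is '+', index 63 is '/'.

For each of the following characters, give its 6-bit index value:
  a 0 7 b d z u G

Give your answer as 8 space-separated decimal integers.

Answer: 26 52 59 27 29 51 46 6

Derivation:
'a': a..z range, 26 + ord('a') − ord('a') = 26
'0': 0..9 range, 52 + ord('0') − ord('0') = 52
'7': 0..9 range, 52 + ord('7') − ord('0') = 59
'b': a..z range, 26 + ord('b') − ord('a') = 27
'd': a..z range, 26 + ord('d') − ord('a') = 29
'z': a..z range, 26 + ord('z') − ord('a') = 51
'u': a..z range, 26 + ord('u') − ord('a') = 46
'G': A..Z range, ord('G') − ord('A') = 6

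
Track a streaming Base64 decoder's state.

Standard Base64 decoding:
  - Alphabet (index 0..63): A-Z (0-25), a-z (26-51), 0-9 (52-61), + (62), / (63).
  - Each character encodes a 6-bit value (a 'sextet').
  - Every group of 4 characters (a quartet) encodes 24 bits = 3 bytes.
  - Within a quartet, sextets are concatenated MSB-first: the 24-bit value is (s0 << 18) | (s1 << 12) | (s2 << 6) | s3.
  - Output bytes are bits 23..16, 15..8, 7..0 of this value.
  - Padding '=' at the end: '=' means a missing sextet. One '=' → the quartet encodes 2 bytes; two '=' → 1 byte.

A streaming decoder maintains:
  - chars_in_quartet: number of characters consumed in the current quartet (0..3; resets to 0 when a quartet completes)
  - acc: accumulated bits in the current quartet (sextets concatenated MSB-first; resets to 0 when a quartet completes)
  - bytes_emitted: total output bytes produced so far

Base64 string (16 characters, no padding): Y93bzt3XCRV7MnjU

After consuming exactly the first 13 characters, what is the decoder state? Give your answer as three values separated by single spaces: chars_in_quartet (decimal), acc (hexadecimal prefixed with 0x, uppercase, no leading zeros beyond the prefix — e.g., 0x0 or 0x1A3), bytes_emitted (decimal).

Answer: 1 0xC 9

Derivation:
After char 0 ('Y'=24): chars_in_quartet=1 acc=0x18 bytes_emitted=0
After char 1 ('9'=61): chars_in_quartet=2 acc=0x63D bytes_emitted=0
After char 2 ('3'=55): chars_in_quartet=3 acc=0x18F77 bytes_emitted=0
After char 3 ('b'=27): chars_in_quartet=4 acc=0x63DDDB -> emit 63 DD DB, reset; bytes_emitted=3
After char 4 ('z'=51): chars_in_quartet=1 acc=0x33 bytes_emitted=3
After char 5 ('t'=45): chars_in_quartet=2 acc=0xCED bytes_emitted=3
After char 6 ('3'=55): chars_in_quartet=3 acc=0x33B77 bytes_emitted=3
After char 7 ('X'=23): chars_in_quartet=4 acc=0xCEDDD7 -> emit CE DD D7, reset; bytes_emitted=6
After char 8 ('C'=2): chars_in_quartet=1 acc=0x2 bytes_emitted=6
After char 9 ('R'=17): chars_in_quartet=2 acc=0x91 bytes_emitted=6
After char 10 ('V'=21): chars_in_quartet=3 acc=0x2455 bytes_emitted=6
After char 11 ('7'=59): chars_in_quartet=4 acc=0x9157B -> emit 09 15 7B, reset; bytes_emitted=9
After char 12 ('M'=12): chars_in_quartet=1 acc=0xC bytes_emitted=9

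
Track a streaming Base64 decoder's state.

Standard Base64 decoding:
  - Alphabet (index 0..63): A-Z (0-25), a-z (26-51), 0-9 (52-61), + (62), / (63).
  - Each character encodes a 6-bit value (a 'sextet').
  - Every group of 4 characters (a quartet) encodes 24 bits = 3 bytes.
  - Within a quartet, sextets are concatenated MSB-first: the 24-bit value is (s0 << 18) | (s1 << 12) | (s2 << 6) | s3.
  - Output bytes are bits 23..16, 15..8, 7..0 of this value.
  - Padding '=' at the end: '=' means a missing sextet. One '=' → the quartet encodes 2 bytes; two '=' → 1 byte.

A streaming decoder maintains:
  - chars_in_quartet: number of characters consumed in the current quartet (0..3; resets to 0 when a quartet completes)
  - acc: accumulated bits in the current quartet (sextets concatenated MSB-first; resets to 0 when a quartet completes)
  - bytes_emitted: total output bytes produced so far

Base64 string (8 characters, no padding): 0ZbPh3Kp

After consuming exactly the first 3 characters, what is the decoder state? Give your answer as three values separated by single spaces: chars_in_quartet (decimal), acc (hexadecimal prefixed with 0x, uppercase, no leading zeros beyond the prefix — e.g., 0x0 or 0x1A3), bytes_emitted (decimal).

After char 0 ('0'=52): chars_in_quartet=1 acc=0x34 bytes_emitted=0
After char 1 ('Z'=25): chars_in_quartet=2 acc=0xD19 bytes_emitted=0
After char 2 ('b'=27): chars_in_quartet=3 acc=0x3465B bytes_emitted=0

Answer: 3 0x3465B 0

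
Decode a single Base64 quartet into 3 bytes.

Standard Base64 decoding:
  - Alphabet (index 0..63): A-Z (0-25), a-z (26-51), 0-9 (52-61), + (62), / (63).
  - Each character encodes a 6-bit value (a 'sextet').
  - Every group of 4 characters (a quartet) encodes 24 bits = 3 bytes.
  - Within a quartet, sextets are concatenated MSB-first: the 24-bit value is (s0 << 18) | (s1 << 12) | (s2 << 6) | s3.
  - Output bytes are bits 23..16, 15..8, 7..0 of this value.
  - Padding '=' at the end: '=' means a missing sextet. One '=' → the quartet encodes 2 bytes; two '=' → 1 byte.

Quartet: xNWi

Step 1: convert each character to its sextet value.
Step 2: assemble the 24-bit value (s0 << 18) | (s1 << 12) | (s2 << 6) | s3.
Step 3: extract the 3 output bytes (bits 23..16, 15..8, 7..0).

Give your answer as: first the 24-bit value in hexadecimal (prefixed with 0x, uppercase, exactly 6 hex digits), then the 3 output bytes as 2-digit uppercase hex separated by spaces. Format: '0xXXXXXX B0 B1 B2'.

Answer: 0xC4D5A2 C4 D5 A2

Derivation:
Sextets: x=49, N=13, W=22, i=34
24-bit: (49<<18) | (13<<12) | (22<<6) | 34
      = 0xC40000 | 0x00D000 | 0x000580 | 0x000022
      = 0xC4D5A2
Bytes: (v>>16)&0xFF=C4, (v>>8)&0xFF=D5, v&0xFF=A2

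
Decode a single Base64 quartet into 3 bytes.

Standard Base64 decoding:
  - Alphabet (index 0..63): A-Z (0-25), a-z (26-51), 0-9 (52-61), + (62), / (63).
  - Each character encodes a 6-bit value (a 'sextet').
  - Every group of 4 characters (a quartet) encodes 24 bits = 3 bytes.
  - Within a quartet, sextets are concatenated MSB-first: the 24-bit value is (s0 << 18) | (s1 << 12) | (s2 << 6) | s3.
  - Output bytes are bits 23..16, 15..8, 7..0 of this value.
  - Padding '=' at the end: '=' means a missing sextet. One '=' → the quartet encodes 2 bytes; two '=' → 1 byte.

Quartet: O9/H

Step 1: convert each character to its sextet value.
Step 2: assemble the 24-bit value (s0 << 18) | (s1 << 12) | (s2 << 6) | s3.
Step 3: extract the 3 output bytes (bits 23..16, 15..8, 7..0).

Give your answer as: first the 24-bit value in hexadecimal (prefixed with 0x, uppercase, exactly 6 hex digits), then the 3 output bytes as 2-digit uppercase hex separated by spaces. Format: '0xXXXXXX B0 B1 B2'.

Sextets: O=14, 9=61, /=63, H=7
24-bit: (14<<18) | (61<<12) | (63<<6) | 7
      = 0x380000 | 0x03D000 | 0x000FC0 | 0x000007
      = 0x3BDFC7
Bytes: (v>>16)&0xFF=3B, (v>>8)&0xFF=DF, v&0xFF=C7

Answer: 0x3BDFC7 3B DF C7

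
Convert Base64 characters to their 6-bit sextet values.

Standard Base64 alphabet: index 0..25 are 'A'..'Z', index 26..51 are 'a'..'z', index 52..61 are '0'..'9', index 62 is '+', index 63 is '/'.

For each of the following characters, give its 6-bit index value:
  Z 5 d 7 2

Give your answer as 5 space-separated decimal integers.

'Z': A..Z range, ord('Z') − ord('A') = 25
'5': 0..9 range, 52 + ord('5') − ord('0') = 57
'd': a..z range, 26 + ord('d') − ord('a') = 29
'7': 0..9 range, 52 + ord('7') − ord('0') = 59
'2': 0..9 range, 52 + ord('2') − ord('0') = 54

Answer: 25 57 29 59 54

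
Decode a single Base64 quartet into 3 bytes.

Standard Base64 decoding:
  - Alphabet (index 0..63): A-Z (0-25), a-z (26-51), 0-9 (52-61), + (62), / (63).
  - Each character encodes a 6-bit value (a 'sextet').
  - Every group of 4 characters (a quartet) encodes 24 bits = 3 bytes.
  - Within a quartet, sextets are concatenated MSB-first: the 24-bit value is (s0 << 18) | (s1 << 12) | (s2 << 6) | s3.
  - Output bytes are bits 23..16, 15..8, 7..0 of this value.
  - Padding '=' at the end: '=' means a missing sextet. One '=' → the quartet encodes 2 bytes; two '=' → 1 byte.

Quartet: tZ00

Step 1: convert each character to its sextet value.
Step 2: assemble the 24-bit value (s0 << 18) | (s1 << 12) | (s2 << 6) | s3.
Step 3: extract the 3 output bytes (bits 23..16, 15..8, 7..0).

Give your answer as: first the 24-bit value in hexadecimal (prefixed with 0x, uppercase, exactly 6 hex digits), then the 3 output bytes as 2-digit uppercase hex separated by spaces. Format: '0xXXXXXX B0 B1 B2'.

Sextets: t=45, Z=25, 0=52, 0=52
24-bit: (45<<18) | (25<<12) | (52<<6) | 52
      = 0xB40000 | 0x019000 | 0x000D00 | 0x000034
      = 0xB59D34
Bytes: (v>>16)&0xFF=B5, (v>>8)&0xFF=9D, v&0xFF=34

Answer: 0xB59D34 B5 9D 34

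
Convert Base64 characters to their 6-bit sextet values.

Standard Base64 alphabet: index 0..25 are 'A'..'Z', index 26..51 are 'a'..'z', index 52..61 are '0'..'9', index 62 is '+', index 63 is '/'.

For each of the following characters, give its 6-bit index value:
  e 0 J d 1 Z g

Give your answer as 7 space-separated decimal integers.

Answer: 30 52 9 29 53 25 32

Derivation:
'e': a..z range, 26 + ord('e') − ord('a') = 30
'0': 0..9 range, 52 + ord('0') − ord('0') = 52
'J': A..Z range, ord('J') − ord('A') = 9
'd': a..z range, 26 + ord('d') − ord('a') = 29
'1': 0..9 range, 52 + ord('1') − ord('0') = 53
'Z': A..Z range, ord('Z') − ord('A') = 25
'g': a..z range, 26 + ord('g') − ord('a') = 32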